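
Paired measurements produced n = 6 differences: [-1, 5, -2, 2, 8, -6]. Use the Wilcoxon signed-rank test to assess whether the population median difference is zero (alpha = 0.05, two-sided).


Step 1: Drop any zero differences (none here) and take |d_i|.
|d| = [1, 5, 2, 2, 8, 6]
Step 2: Midrank |d_i| (ties get averaged ranks).
ranks: |1|->1, |5|->4, |2|->2.5, |2|->2.5, |8|->6, |6|->5
Step 3: Attach original signs; sum ranks with positive sign and with negative sign.
W+ = 4 + 2.5 + 6 = 12.5
W- = 1 + 2.5 + 5 = 8.5
(Check: W+ + W- = 21 should equal n(n+1)/2 = 21.)
Step 4: Test statistic W = min(W+, W-) = 8.5.
Step 5: Ties in |d|, so use the tie-corrected normal approximation.
        E[W] = n(n+1)/4 = 6*7/4 = 10.5.
        Tie groups: |d|=2 (t=2); sum(t^3 - t) = 6.
        Var[W] = n(n+1)(2n+1)/24 - sum(t^3-t)/48 = 546/24 - 6/48 = 22.625.
        z = (W - E[W]) / sqrt(Var[W]) = (8.5 - 10.5) / 4.7566 = -0.4205.
        Two-sided p = 2*Phi(z) = 0.674142.
Step 6: alpha = 0.05. fail to reject H0.

W+ = 12.5, W- = 8.5, W = min = 8.5, p = 0.674142, fail to reject H0.


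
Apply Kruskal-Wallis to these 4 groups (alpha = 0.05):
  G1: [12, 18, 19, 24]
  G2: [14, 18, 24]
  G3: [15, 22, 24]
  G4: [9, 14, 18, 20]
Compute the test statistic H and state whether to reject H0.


Step 1: Combine all N = 14 observations and assign midranks.
sorted (value, group, rank): (9,G4,1), (12,G1,2), (14,G2,3.5), (14,G4,3.5), (15,G3,5), (18,G1,7), (18,G2,7), (18,G4,7), (19,G1,9), (20,G4,10), (22,G3,11), (24,G1,13), (24,G2,13), (24,G3,13)
Step 2: Sum ranks within each group.
R_1 = 31 (n_1 = 4)
R_2 = 23.5 (n_2 = 3)
R_3 = 29 (n_3 = 3)
R_4 = 21.5 (n_4 = 4)
Step 3: H = 12/(N(N+1)) * sum(R_i^2/n_i) - 3(N+1)
     = 12/(14*15) * (31^2/4 + 23.5^2/3 + 29^2/3 + 21.5^2/4) - 3*15
     = 0.057143 * 820.229 - 45
     = 1.870238.
Step 4: Ties present; correction factor C = 1 - 54/(14^3 - 14) = 0.980220. Corrected H = 1.870238 / 0.980220 = 1.907978.
Step 5: Under H0, H ~ chi^2(3); p-value = 0.591724.
Step 6: alpha = 0.05. fail to reject H0.

H = 1.9080, df = 3, p = 0.591724, fail to reject H0.


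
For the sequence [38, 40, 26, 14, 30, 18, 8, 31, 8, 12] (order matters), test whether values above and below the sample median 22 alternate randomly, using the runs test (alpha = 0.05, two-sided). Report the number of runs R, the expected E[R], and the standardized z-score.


Step 1: Compute median = 22; label A = above, B = below.
Labels in order: AAABABBABB  (n_A = 5, n_B = 5)
Step 2: Count runs R = 6.
Step 3: Under H0 (random ordering), E[R] = 2*n_A*n_B/(n_A+n_B) + 1 = 2*5*5/10 + 1 = 6.0000.
        Var[R] = 2*n_A*n_B*(2*n_A*n_B - n_A - n_B) / ((n_A+n_B)^2 * (n_A+n_B-1)) = 2000/900 = 2.2222.
        SD[R] = 1.4907.
Step 4: R = E[R], so z = 0 with no continuity correction.
Step 5: Two-sided p-value via normal approximation = 2*(1 - Phi(|z|)) = 1.000000.
Step 6: alpha = 0.05. fail to reject H0.

R = 6, z = 0.0000, p = 1.000000, fail to reject H0.


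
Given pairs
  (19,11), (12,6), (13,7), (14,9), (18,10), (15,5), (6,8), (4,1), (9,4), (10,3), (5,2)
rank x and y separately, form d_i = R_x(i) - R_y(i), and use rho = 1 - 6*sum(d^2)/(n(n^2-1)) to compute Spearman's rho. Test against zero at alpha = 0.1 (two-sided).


Step 1: Rank x and y separately (midranks; no ties here).
rank(x): 19->11, 12->6, 13->7, 14->8, 18->10, 15->9, 6->3, 4->1, 9->4, 10->5, 5->2
rank(y): 11->11, 6->6, 7->7, 9->9, 10->10, 5->5, 8->8, 1->1, 4->4, 3->3, 2->2
Step 2: d_i = R_x(i) - R_y(i); compute d_i^2.
  (11-11)^2=0, (6-6)^2=0, (7-7)^2=0, (8-9)^2=1, (10-10)^2=0, (9-5)^2=16, (3-8)^2=25, (1-1)^2=0, (4-4)^2=0, (5-3)^2=4, (2-2)^2=0
sum(d^2) = 46.
Step 3: rho = 1 - 6*46 / (11*(11^2 - 1)) = 1 - 276/1320 = 0.790909.
Step 4: Under H0, t = rho * sqrt((n-2)/(1-rho^2)) = 3.8774 ~ t(9).
Step 5: Two-sided p-value from the t-distribution with 9 df = 0.003746.
Step 6: alpha = 0.1. reject H0.

rho = 0.7909, p = 0.003746, reject H0 at alpha = 0.1.


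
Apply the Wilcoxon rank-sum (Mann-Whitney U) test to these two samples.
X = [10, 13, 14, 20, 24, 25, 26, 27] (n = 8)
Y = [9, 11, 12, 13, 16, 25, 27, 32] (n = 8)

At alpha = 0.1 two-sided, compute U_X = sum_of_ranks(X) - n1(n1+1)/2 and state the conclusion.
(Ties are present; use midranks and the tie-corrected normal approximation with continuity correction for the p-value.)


Step 1: Combine and sort all 16 observations; assign midranks.
sorted (value, group): (9,Y), (10,X), (11,Y), (12,Y), (13,X), (13,Y), (14,X), (16,Y), (20,X), (24,X), (25,X), (25,Y), (26,X), (27,X), (27,Y), (32,Y)
ranks: 9->1, 10->2, 11->3, 12->4, 13->5.5, 13->5.5, 14->7, 16->8, 20->9, 24->10, 25->11.5, 25->11.5, 26->13, 27->14.5, 27->14.5, 32->16
Step 2: Rank sum for X: R1 = 2 + 5.5 + 7 + 9 + 10 + 11.5 + 13 + 14.5 = 72.5.
Step 3: U_X = R1 - n1(n1+1)/2 = 72.5 - 8*9/2 = 72.5 - 36 = 36.5.
       U_Y = n1*n2 - U_X = 64 - 36.5 = 27.5.
Step 4: Ties are present, so use the tie-corrected normal approximation (with continuity correction) for the p-value.
Step 5: p-value = 0.673745; compare to alpha = 0.1. fail to reject H0.

U_X = 36.5, p = 0.673745, fail to reject H0 at alpha = 0.1.


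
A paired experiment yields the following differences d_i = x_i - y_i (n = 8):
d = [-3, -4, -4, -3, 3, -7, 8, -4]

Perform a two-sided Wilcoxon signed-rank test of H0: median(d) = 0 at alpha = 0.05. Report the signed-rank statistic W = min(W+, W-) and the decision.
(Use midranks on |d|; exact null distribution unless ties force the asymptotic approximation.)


Step 1: Drop any zero differences (none here) and take |d_i|.
|d| = [3, 4, 4, 3, 3, 7, 8, 4]
Step 2: Midrank |d_i| (ties get averaged ranks).
ranks: |3|->2, |4|->5, |4|->5, |3|->2, |3|->2, |7|->7, |8|->8, |4|->5
Step 3: Attach original signs; sum ranks with positive sign and with negative sign.
W+ = 2 + 8 = 10
W- = 2 + 5 + 5 + 2 + 7 + 5 = 26
(Check: W+ + W- = 36 should equal n(n+1)/2 = 36.)
Step 4: Test statistic W = min(W+, W-) = 10.
Step 5: Ties in |d|, so use the tie-corrected normal approximation.
        E[W] = n(n+1)/4 = 8*9/4 = 18.
        Tie groups: |d|=3 (t=3), |d|=4 (t=3); sum(t^3 - t) = 48.
        Var[W] = n(n+1)(2n+1)/24 - sum(t^3-t)/48 = 1224/24 - 48/48 = 50.
        z = (W - E[W]) / sqrt(Var[W]) = (10 - 18) / 7.0711 = -1.1314.
        Two-sided p = 2*Phi(z) = 0.257899.
Step 6: alpha = 0.05. fail to reject H0.

W+ = 10, W- = 26, W = min = 10, p = 0.257899, fail to reject H0.


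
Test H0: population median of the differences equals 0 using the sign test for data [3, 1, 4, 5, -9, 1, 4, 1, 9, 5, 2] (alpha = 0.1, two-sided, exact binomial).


Step 1: Discard zero differences. Original n = 11; n_eff = number of nonzero differences = 11.
Nonzero differences (with sign): +3, +1, +4, +5, -9, +1, +4, +1, +9, +5, +2
Step 2: Count signs: positive = 10, negative = 1.
Step 3: Under H0: P(positive) = 0.5, so the number of positives S ~ Bin(11, 0.5).
Step 4: Two-sided exact p-value = sum of Bin(11,0.5) probabilities at or below the observed probability = 0.011719.
Step 5: alpha = 0.1. reject H0.

n_eff = 11, pos = 10, neg = 1, p = 0.011719, reject H0.


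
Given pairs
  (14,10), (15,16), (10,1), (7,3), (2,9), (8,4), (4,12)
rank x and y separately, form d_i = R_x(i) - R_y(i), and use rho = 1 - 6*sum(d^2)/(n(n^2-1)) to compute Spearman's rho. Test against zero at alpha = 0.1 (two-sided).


Step 1: Rank x and y separately (midranks; no ties here).
rank(x): 14->6, 15->7, 10->5, 7->3, 2->1, 8->4, 4->2
rank(y): 10->5, 16->7, 1->1, 3->2, 9->4, 4->3, 12->6
Step 2: d_i = R_x(i) - R_y(i); compute d_i^2.
  (6-5)^2=1, (7-7)^2=0, (5-1)^2=16, (3-2)^2=1, (1-4)^2=9, (4-3)^2=1, (2-6)^2=16
sum(d^2) = 44.
Step 3: rho = 1 - 6*44 / (7*(7^2 - 1)) = 1 - 264/336 = 0.214286.
Step 4: Under H0, t = rho * sqrt((n-2)/(1-rho^2)) = 0.4906 ~ t(5).
Step 5: Two-sided p-value from the t-distribution with 5 df = 0.644512.
Step 6: alpha = 0.1. fail to reject H0.

rho = 0.2143, p = 0.644512, fail to reject H0 at alpha = 0.1.


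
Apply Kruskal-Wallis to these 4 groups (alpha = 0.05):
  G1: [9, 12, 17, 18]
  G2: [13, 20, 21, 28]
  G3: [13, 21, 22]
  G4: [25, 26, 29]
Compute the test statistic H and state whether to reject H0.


Step 1: Combine all N = 14 observations and assign midranks.
sorted (value, group, rank): (9,G1,1), (12,G1,2), (13,G2,3.5), (13,G3,3.5), (17,G1,5), (18,G1,6), (20,G2,7), (21,G2,8.5), (21,G3,8.5), (22,G3,10), (25,G4,11), (26,G4,12), (28,G2,13), (29,G4,14)
Step 2: Sum ranks within each group.
R_1 = 14 (n_1 = 4)
R_2 = 32 (n_2 = 4)
R_3 = 22 (n_3 = 3)
R_4 = 37 (n_4 = 3)
Step 3: H = 12/(N(N+1)) * sum(R_i^2/n_i) - 3(N+1)
     = 12/(14*15) * (14^2/4 + 32^2/4 + 22^2/3 + 37^2/3) - 3*15
     = 0.057143 * 922.667 - 45
     = 7.723810.
Step 4: Ties present; correction factor C = 1 - 12/(14^3 - 14) = 0.995604. Corrected H = 7.723810 / 0.995604 = 7.757910.
Step 5: Under H0, H ~ chi^2(3); p-value = 0.051289.
Step 6: alpha = 0.05. fail to reject H0.

H = 7.7579, df = 3, p = 0.051289, fail to reject H0.


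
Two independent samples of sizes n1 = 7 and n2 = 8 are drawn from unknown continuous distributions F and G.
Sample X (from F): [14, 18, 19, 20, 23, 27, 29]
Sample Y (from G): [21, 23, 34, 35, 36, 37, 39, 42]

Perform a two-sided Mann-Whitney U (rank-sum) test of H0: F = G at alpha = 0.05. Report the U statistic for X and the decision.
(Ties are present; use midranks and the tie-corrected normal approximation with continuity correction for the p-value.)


Step 1: Combine and sort all 15 observations; assign midranks.
sorted (value, group): (14,X), (18,X), (19,X), (20,X), (21,Y), (23,X), (23,Y), (27,X), (29,X), (34,Y), (35,Y), (36,Y), (37,Y), (39,Y), (42,Y)
ranks: 14->1, 18->2, 19->3, 20->4, 21->5, 23->6.5, 23->6.5, 27->8, 29->9, 34->10, 35->11, 36->12, 37->13, 39->14, 42->15
Step 2: Rank sum for X: R1 = 1 + 2 + 3 + 4 + 6.5 + 8 + 9 = 33.5.
Step 3: U_X = R1 - n1(n1+1)/2 = 33.5 - 7*8/2 = 33.5 - 28 = 5.5.
       U_Y = n1*n2 - U_X = 56 - 5.5 = 50.5.
Step 4: Ties are present, so use the tie-corrected normal approximation (with continuity correction) for the p-value.
Step 5: p-value = 0.010826; compare to alpha = 0.05. reject H0.

U_X = 5.5, p = 0.010826, reject H0 at alpha = 0.05.


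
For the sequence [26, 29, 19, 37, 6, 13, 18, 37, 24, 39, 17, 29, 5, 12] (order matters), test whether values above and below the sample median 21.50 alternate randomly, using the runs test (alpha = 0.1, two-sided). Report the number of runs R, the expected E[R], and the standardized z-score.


Step 1: Compute median = 21.50; label A = above, B = below.
Labels in order: AABABBBAAABABB  (n_A = 7, n_B = 7)
Step 2: Count runs R = 8.
Step 3: Under H0 (random ordering), E[R] = 2*n_A*n_B/(n_A+n_B) + 1 = 2*7*7/14 + 1 = 8.0000.
        Var[R] = 2*n_A*n_B*(2*n_A*n_B - n_A - n_B) / ((n_A+n_B)^2 * (n_A+n_B-1)) = 8232/2548 = 3.2308.
        SD[R] = 1.7974.
Step 4: R = E[R], so z = 0 with no continuity correction.
Step 5: Two-sided p-value via normal approximation = 2*(1 - Phi(|z|)) = 1.000000.
Step 6: alpha = 0.1. fail to reject H0.

R = 8, z = 0.0000, p = 1.000000, fail to reject H0.


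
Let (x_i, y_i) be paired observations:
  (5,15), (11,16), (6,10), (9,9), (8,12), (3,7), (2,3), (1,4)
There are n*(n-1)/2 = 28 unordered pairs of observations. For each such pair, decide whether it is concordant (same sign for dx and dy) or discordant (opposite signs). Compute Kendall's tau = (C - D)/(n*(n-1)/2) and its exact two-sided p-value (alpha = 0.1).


Step 1: Enumerate the 28 unordered pairs (i,j) with i<j and classify each by sign(x_j-x_i) * sign(y_j-y_i).
  (1,2):dx=+6,dy=+1->C; (1,3):dx=+1,dy=-5->D; (1,4):dx=+4,dy=-6->D; (1,5):dx=+3,dy=-3->D
  (1,6):dx=-2,dy=-8->C; (1,7):dx=-3,dy=-12->C; (1,8):dx=-4,dy=-11->C; (2,3):dx=-5,dy=-6->C
  (2,4):dx=-2,dy=-7->C; (2,5):dx=-3,dy=-4->C; (2,6):dx=-8,dy=-9->C; (2,7):dx=-9,dy=-13->C
  (2,8):dx=-10,dy=-12->C; (3,4):dx=+3,dy=-1->D; (3,5):dx=+2,dy=+2->C; (3,6):dx=-3,dy=-3->C
  (3,7):dx=-4,dy=-7->C; (3,8):dx=-5,dy=-6->C; (4,5):dx=-1,dy=+3->D; (4,6):dx=-6,dy=-2->C
  (4,7):dx=-7,dy=-6->C; (4,8):dx=-8,dy=-5->C; (5,6):dx=-5,dy=-5->C; (5,7):dx=-6,dy=-9->C
  (5,8):dx=-7,dy=-8->C; (6,7):dx=-1,dy=-4->C; (6,8):dx=-2,dy=-3->C; (7,8):dx=-1,dy=+1->D
Step 2: C = 22, D = 6, total pairs = 28.
Step 3: tau = (C - D)/(n(n-1)/2) = (22 - 6)/28 = 0.571429.
Step 4: Exact two-sided p-value (enumerate n! = 40320 permutations of y under H0): p = 0.061012.
Step 5: alpha = 0.1. reject H0.

tau_b = 0.5714 (C=22, D=6), p = 0.061012, reject H0.


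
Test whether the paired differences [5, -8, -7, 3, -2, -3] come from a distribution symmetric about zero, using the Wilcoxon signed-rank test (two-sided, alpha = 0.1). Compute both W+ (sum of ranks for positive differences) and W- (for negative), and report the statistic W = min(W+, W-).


Step 1: Drop any zero differences (none here) and take |d_i|.
|d| = [5, 8, 7, 3, 2, 3]
Step 2: Midrank |d_i| (ties get averaged ranks).
ranks: |5|->4, |8|->6, |7|->5, |3|->2.5, |2|->1, |3|->2.5
Step 3: Attach original signs; sum ranks with positive sign and with negative sign.
W+ = 4 + 2.5 = 6.5
W- = 6 + 5 + 1 + 2.5 = 14.5
(Check: W+ + W- = 21 should equal n(n+1)/2 = 21.)
Step 4: Test statistic W = min(W+, W-) = 6.5.
Step 5: Ties in |d|, so use the tie-corrected normal approximation.
        E[W] = n(n+1)/4 = 6*7/4 = 10.5.
        Tie groups: |d|=3 (t=2); sum(t^3 - t) = 6.
        Var[W] = n(n+1)(2n+1)/24 - sum(t^3-t)/48 = 546/24 - 6/48 = 22.625.
        z = (W - E[W]) / sqrt(Var[W]) = (6.5 - 10.5) / 4.7566 = -0.8409.
        Two-sided p = 2*Phi(z) = 0.400381.
Step 6: alpha = 0.1. fail to reject H0.

W+ = 6.5, W- = 14.5, W = min = 6.5, p = 0.400381, fail to reject H0.


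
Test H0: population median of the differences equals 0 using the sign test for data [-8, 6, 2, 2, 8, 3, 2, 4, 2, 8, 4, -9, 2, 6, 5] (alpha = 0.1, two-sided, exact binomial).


Step 1: Discard zero differences. Original n = 15; n_eff = number of nonzero differences = 15.
Nonzero differences (with sign): -8, +6, +2, +2, +8, +3, +2, +4, +2, +8, +4, -9, +2, +6, +5
Step 2: Count signs: positive = 13, negative = 2.
Step 3: Under H0: P(positive) = 0.5, so the number of positives S ~ Bin(15, 0.5).
Step 4: Two-sided exact p-value = sum of Bin(15,0.5) probabilities at or below the observed probability = 0.007385.
Step 5: alpha = 0.1. reject H0.

n_eff = 15, pos = 13, neg = 2, p = 0.007385, reject H0.


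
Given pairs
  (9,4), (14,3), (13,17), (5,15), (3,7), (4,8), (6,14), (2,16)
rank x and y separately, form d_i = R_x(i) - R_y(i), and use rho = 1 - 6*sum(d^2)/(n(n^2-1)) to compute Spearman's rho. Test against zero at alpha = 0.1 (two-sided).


Step 1: Rank x and y separately (midranks; no ties here).
rank(x): 9->6, 14->8, 13->7, 5->4, 3->2, 4->3, 6->5, 2->1
rank(y): 4->2, 3->1, 17->8, 15->6, 7->3, 8->4, 14->5, 16->7
Step 2: d_i = R_x(i) - R_y(i); compute d_i^2.
  (6-2)^2=16, (8-1)^2=49, (7-8)^2=1, (4-6)^2=4, (2-3)^2=1, (3-4)^2=1, (5-5)^2=0, (1-7)^2=36
sum(d^2) = 108.
Step 3: rho = 1 - 6*108 / (8*(8^2 - 1)) = 1 - 648/504 = -0.285714.
Step 4: Under H0, t = rho * sqrt((n-2)/(1-rho^2)) = -0.7303 ~ t(6).
Step 5: Two-sided p-value from the t-distribution with 6 df = 0.492726.
Step 6: alpha = 0.1. fail to reject H0.

rho = -0.2857, p = 0.492726, fail to reject H0 at alpha = 0.1.


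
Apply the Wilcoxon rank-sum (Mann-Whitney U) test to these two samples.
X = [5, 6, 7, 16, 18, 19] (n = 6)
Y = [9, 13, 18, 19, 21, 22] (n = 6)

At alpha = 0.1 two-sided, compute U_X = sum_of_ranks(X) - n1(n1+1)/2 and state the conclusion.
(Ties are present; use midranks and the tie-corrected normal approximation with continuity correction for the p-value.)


Step 1: Combine and sort all 12 observations; assign midranks.
sorted (value, group): (5,X), (6,X), (7,X), (9,Y), (13,Y), (16,X), (18,X), (18,Y), (19,X), (19,Y), (21,Y), (22,Y)
ranks: 5->1, 6->2, 7->3, 9->4, 13->5, 16->6, 18->7.5, 18->7.5, 19->9.5, 19->9.5, 21->11, 22->12
Step 2: Rank sum for X: R1 = 1 + 2 + 3 + 6 + 7.5 + 9.5 = 29.
Step 3: U_X = R1 - n1(n1+1)/2 = 29 - 6*7/2 = 29 - 21 = 8.
       U_Y = n1*n2 - U_X = 36 - 8 = 28.
Step 4: Ties are present, so use the tie-corrected normal approximation (with continuity correction) for the p-value.
Step 5: p-value = 0.126869; compare to alpha = 0.1. fail to reject H0.

U_X = 8, p = 0.126869, fail to reject H0 at alpha = 0.1.


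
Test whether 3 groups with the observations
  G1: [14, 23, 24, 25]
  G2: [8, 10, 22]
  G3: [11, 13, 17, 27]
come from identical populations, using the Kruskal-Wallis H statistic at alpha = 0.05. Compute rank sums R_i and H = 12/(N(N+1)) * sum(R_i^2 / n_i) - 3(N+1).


Step 1: Combine all N = 11 observations and assign midranks.
sorted (value, group, rank): (8,G2,1), (10,G2,2), (11,G3,3), (13,G3,4), (14,G1,5), (17,G3,6), (22,G2,7), (23,G1,8), (24,G1,9), (25,G1,10), (27,G3,11)
Step 2: Sum ranks within each group.
R_1 = 32 (n_1 = 4)
R_2 = 10 (n_2 = 3)
R_3 = 24 (n_3 = 4)
Step 3: H = 12/(N(N+1)) * sum(R_i^2/n_i) - 3(N+1)
     = 12/(11*12) * (32^2/4 + 10^2/3 + 24^2/4) - 3*12
     = 0.090909 * 433.333 - 36
     = 3.393939.
Step 4: No ties, so H is used without correction.
Step 5: Under H0, H ~ chi^2(2); p-value = 0.183238.
Step 6: alpha = 0.05. fail to reject H0.

H = 3.3939, df = 2, p = 0.183238, fail to reject H0.


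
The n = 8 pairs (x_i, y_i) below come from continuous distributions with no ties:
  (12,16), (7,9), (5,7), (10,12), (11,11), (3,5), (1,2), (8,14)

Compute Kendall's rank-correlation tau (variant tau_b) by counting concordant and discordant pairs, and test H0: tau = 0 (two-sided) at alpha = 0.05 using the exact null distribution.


Step 1: Enumerate the 28 unordered pairs (i,j) with i<j and classify each by sign(x_j-x_i) * sign(y_j-y_i).
  (1,2):dx=-5,dy=-7->C; (1,3):dx=-7,dy=-9->C; (1,4):dx=-2,dy=-4->C; (1,5):dx=-1,dy=-5->C
  (1,6):dx=-9,dy=-11->C; (1,7):dx=-11,dy=-14->C; (1,8):dx=-4,dy=-2->C; (2,3):dx=-2,dy=-2->C
  (2,4):dx=+3,dy=+3->C; (2,5):dx=+4,dy=+2->C; (2,6):dx=-4,dy=-4->C; (2,7):dx=-6,dy=-7->C
  (2,8):dx=+1,dy=+5->C; (3,4):dx=+5,dy=+5->C; (3,5):dx=+6,dy=+4->C; (3,6):dx=-2,dy=-2->C
  (3,7):dx=-4,dy=-5->C; (3,8):dx=+3,dy=+7->C; (4,5):dx=+1,dy=-1->D; (4,6):dx=-7,dy=-7->C
  (4,7):dx=-9,dy=-10->C; (4,8):dx=-2,dy=+2->D; (5,6):dx=-8,dy=-6->C; (5,7):dx=-10,dy=-9->C
  (5,8):dx=-3,dy=+3->D; (6,7):dx=-2,dy=-3->C; (6,8):dx=+5,dy=+9->C; (7,8):dx=+7,dy=+12->C
Step 2: C = 25, D = 3, total pairs = 28.
Step 3: tau = (C - D)/(n(n-1)/2) = (25 - 3)/28 = 0.785714.
Step 4: Exact two-sided p-value (enumerate n! = 40320 permutations of y under H0): p = 0.005506.
Step 5: alpha = 0.05. reject H0.

tau_b = 0.7857 (C=25, D=3), p = 0.005506, reject H0.


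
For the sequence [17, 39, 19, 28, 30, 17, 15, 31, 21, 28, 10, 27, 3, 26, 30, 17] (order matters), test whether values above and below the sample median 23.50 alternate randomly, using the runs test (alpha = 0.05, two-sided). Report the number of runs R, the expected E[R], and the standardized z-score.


Step 1: Compute median = 23.50; label A = above, B = below.
Labels in order: BABAABBABABABAAB  (n_A = 8, n_B = 8)
Step 2: Count runs R = 13.
Step 3: Under H0 (random ordering), E[R] = 2*n_A*n_B/(n_A+n_B) + 1 = 2*8*8/16 + 1 = 9.0000.
        Var[R] = 2*n_A*n_B*(2*n_A*n_B - n_A - n_B) / ((n_A+n_B)^2 * (n_A+n_B-1)) = 14336/3840 = 3.7333.
        SD[R] = 1.9322.
Step 4: Continuity-corrected z = (R - 0.5 - E[R]) / SD[R] = (13 - 0.5 - 9.0000) / 1.9322 = 1.8114.
Step 5: Two-sided p-value via normal approximation = 2*(1 - Phi(|z|)) = 0.070076.
Step 6: alpha = 0.05. fail to reject H0.

R = 13, z = 1.8114, p = 0.070076, fail to reject H0.


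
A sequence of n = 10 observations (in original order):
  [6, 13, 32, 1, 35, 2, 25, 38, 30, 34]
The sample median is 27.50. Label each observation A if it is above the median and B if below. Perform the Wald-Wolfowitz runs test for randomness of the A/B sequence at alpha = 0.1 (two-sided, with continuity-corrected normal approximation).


Step 1: Compute median = 27.50; label A = above, B = below.
Labels in order: BBABABBAAA  (n_A = 5, n_B = 5)
Step 2: Count runs R = 6.
Step 3: Under H0 (random ordering), E[R] = 2*n_A*n_B/(n_A+n_B) + 1 = 2*5*5/10 + 1 = 6.0000.
        Var[R] = 2*n_A*n_B*(2*n_A*n_B - n_A - n_B) / ((n_A+n_B)^2 * (n_A+n_B-1)) = 2000/900 = 2.2222.
        SD[R] = 1.4907.
Step 4: R = E[R], so z = 0 with no continuity correction.
Step 5: Two-sided p-value via normal approximation = 2*(1 - Phi(|z|)) = 1.000000.
Step 6: alpha = 0.1. fail to reject H0.

R = 6, z = 0.0000, p = 1.000000, fail to reject H0.


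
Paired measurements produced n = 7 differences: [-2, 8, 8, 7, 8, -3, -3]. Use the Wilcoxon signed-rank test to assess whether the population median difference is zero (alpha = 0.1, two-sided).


Step 1: Drop any zero differences (none here) and take |d_i|.
|d| = [2, 8, 8, 7, 8, 3, 3]
Step 2: Midrank |d_i| (ties get averaged ranks).
ranks: |2|->1, |8|->6, |8|->6, |7|->4, |8|->6, |3|->2.5, |3|->2.5
Step 3: Attach original signs; sum ranks with positive sign and with negative sign.
W+ = 6 + 6 + 4 + 6 = 22
W- = 1 + 2.5 + 2.5 = 6
(Check: W+ + W- = 28 should equal n(n+1)/2 = 28.)
Step 4: Test statistic W = min(W+, W-) = 6.
Step 5: Ties in |d|, so use the tie-corrected normal approximation.
        E[W] = n(n+1)/4 = 7*8/4 = 14.
        Tie groups: |d|=3 (t=2), |d|=8 (t=3); sum(t^3 - t) = 30.
        Var[W] = n(n+1)(2n+1)/24 - sum(t^3-t)/48 = 840/24 - 30/48 = 34.375.
        z = (W - E[W]) / sqrt(Var[W]) = (6 - 14) / 5.8630 = -1.3645.
        Two-sided p = 2*Phi(z) = 0.172415.
Step 6: alpha = 0.1. fail to reject H0.

W+ = 22, W- = 6, W = min = 6, p = 0.172415, fail to reject H0.


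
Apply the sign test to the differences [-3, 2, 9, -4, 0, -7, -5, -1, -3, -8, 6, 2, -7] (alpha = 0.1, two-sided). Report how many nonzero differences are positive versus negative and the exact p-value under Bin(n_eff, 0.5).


Step 1: Discard zero differences. Original n = 13; n_eff = number of nonzero differences = 12.
Nonzero differences (with sign): -3, +2, +9, -4, -7, -5, -1, -3, -8, +6, +2, -7
Step 2: Count signs: positive = 4, negative = 8.
Step 3: Under H0: P(positive) = 0.5, so the number of positives S ~ Bin(12, 0.5).
Step 4: Two-sided exact p-value = sum of Bin(12,0.5) probabilities at or below the observed probability = 0.387695.
Step 5: alpha = 0.1. fail to reject H0.

n_eff = 12, pos = 4, neg = 8, p = 0.387695, fail to reject H0.


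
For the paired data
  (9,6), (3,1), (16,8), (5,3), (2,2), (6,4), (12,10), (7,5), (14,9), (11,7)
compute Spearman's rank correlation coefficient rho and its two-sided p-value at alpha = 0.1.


Step 1: Rank x and y separately (midranks; no ties here).
rank(x): 9->6, 3->2, 16->10, 5->3, 2->1, 6->4, 12->8, 7->5, 14->9, 11->7
rank(y): 6->6, 1->1, 8->8, 3->3, 2->2, 4->4, 10->10, 5->5, 9->9, 7->7
Step 2: d_i = R_x(i) - R_y(i); compute d_i^2.
  (6-6)^2=0, (2-1)^2=1, (10-8)^2=4, (3-3)^2=0, (1-2)^2=1, (4-4)^2=0, (8-10)^2=4, (5-5)^2=0, (9-9)^2=0, (7-7)^2=0
sum(d^2) = 10.
Step 3: rho = 1 - 6*10 / (10*(10^2 - 1)) = 1 - 60/990 = 0.939394.
Step 4: Under H0, t = rho * sqrt((n-2)/(1-rho^2)) = 7.7500 ~ t(8).
Step 5: Two-sided p-value from the t-distribution with 8 df = 0.000055.
Step 6: alpha = 0.1. reject H0.

rho = 0.9394, p = 0.000055, reject H0 at alpha = 0.1.


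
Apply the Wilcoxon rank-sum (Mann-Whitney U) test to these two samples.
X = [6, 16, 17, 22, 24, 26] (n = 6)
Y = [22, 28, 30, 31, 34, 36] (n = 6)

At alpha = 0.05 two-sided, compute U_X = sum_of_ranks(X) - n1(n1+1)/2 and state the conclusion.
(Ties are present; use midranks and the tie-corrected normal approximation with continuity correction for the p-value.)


Step 1: Combine and sort all 12 observations; assign midranks.
sorted (value, group): (6,X), (16,X), (17,X), (22,X), (22,Y), (24,X), (26,X), (28,Y), (30,Y), (31,Y), (34,Y), (36,Y)
ranks: 6->1, 16->2, 17->3, 22->4.5, 22->4.5, 24->6, 26->7, 28->8, 30->9, 31->10, 34->11, 36->12
Step 2: Rank sum for X: R1 = 1 + 2 + 3 + 4.5 + 6 + 7 = 23.5.
Step 3: U_X = R1 - n1(n1+1)/2 = 23.5 - 6*7/2 = 23.5 - 21 = 2.5.
       U_Y = n1*n2 - U_X = 36 - 2.5 = 33.5.
Step 4: Ties are present, so use the tie-corrected normal approximation (with continuity correction) for the p-value.
Step 5: p-value = 0.016122; compare to alpha = 0.05. reject H0.

U_X = 2.5, p = 0.016122, reject H0 at alpha = 0.05.


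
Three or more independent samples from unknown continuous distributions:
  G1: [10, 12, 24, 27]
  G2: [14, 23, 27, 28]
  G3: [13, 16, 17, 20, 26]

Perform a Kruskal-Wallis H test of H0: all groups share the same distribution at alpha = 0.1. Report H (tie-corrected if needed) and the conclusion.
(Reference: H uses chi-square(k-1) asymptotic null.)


Step 1: Combine all N = 13 observations and assign midranks.
sorted (value, group, rank): (10,G1,1), (12,G1,2), (13,G3,3), (14,G2,4), (16,G3,5), (17,G3,6), (20,G3,7), (23,G2,8), (24,G1,9), (26,G3,10), (27,G1,11.5), (27,G2,11.5), (28,G2,13)
Step 2: Sum ranks within each group.
R_1 = 23.5 (n_1 = 4)
R_2 = 36.5 (n_2 = 4)
R_3 = 31 (n_3 = 5)
Step 3: H = 12/(N(N+1)) * sum(R_i^2/n_i) - 3(N+1)
     = 12/(13*14) * (23.5^2/4 + 36.5^2/4 + 31^2/5) - 3*14
     = 0.065934 * 663.325 - 42
     = 1.735714.
Step 4: Ties present; correction factor C = 1 - 6/(13^3 - 13) = 0.997253. Corrected H = 1.735714 / 0.997253 = 1.740496.
Step 5: Under H0, H ~ chi^2(2); p-value = 0.418848.
Step 6: alpha = 0.1. fail to reject H0.

H = 1.7405, df = 2, p = 0.418848, fail to reject H0.


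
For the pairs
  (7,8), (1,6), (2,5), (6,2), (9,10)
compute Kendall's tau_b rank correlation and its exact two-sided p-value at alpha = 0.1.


Step 1: Enumerate the 10 unordered pairs (i,j) with i<j and classify each by sign(x_j-x_i) * sign(y_j-y_i).
  (1,2):dx=-6,dy=-2->C; (1,3):dx=-5,dy=-3->C; (1,4):dx=-1,dy=-6->C; (1,5):dx=+2,dy=+2->C
  (2,3):dx=+1,dy=-1->D; (2,4):dx=+5,dy=-4->D; (2,5):dx=+8,dy=+4->C; (3,4):dx=+4,dy=-3->D
  (3,5):dx=+7,dy=+5->C; (4,5):dx=+3,dy=+8->C
Step 2: C = 7, D = 3, total pairs = 10.
Step 3: tau = (C - D)/(n(n-1)/2) = (7 - 3)/10 = 0.400000.
Step 4: Exact two-sided p-value (enumerate n! = 120 permutations of y under H0): p = 0.483333.
Step 5: alpha = 0.1. fail to reject H0.

tau_b = 0.4000 (C=7, D=3), p = 0.483333, fail to reject H0.


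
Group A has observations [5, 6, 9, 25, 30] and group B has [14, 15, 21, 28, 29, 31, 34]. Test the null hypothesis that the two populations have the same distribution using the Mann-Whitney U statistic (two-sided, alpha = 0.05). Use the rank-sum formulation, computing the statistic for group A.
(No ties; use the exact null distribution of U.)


Step 1: Combine and sort all 12 observations; assign midranks.
sorted (value, group): (5,X), (6,X), (9,X), (14,Y), (15,Y), (21,Y), (25,X), (28,Y), (29,Y), (30,X), (31,Y), (34,Y)
ranks: 5->1, 6->2, 9->3, 14->4, 15->5, 21->6, 25->7, 28->8, 29->9, 30->10, 31->11, 34->12
Step 2: Rank sum for X: R1 = 1 + 2 + 3 + 7 + 10 = 23.
Step 3: U_X = R1 - n1(n1+1)/2 = 23 - 5*6/2 = 23 - 15 = 8.
       U_Y = n1*n2 - U_X = 35 - 8 = 27.
Step 4: No ties, so the exact null distribution of U (based on enumerating the C(12,5) = 792 equally likely rank assignments) gives the two-sided p-value.
Step 5: p-value = 0.148990; compare to alpha = 0.05. fail to reject H0.

U_X = 8, p = 0.148990, fail to reject H0 at alpha = 0.05.


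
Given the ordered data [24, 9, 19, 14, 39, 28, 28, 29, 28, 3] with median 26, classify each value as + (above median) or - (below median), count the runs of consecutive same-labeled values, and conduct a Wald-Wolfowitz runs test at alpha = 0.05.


Step 1: Compute median = 26; label A = above, B = below.
Labels in order: BBBBAAAAAB  (n_A = 5, n_B = 5)
Step 2: Count runs R = 3.
Step 3: Under H0 (random ordering), E[R] = 2*n_A*n_B/(n_A+n_B) + 1 = 2*5*5/10 + 1 = 6.0000.
        Var[R] = 2*n_A*n_B*(2*n_A*n_B - n_A - n_B) / ((n_A+n_B)^2 * (n_A+n_B-1)) = 2000/900 = 2.2222.
        SD[R] = 1.4907.
Step 4: Continuity-corrected z = (R + 0.5 - E[R]) / SD[R] = (3 + 0.5 - 6.0000) / 1.4907 = -1.6771.
Step 5: Two-sided p-value via normal approximation = 2*(1 - Phi(|z|)) = 0.093533.
Step 6: alpha = 0.05. fail to reject H0.

R = 3, z = -1.6771, p = 0.093533, fail to reject H0.


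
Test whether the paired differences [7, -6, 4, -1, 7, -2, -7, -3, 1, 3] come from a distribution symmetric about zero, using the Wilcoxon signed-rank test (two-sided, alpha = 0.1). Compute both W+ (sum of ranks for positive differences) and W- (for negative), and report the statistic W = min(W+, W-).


Step 1: Drop any zero differences (none here) and take |d_i|.
|d| = [7, 6, 4, 1, 7, 2, 7, 3, 1, 3]
Step 2: Midrank |d_i| (ties get averaged ranks).
ranks: |7|->9, |6|->7, |4|->6, |1|->1.5, |7|->9, |2|->3, |7|->9, |3|->4.5, |1|->1.5, |3|->4.5
Step 3: Attach original signs; sum ranks with positive sign and with negative sign.
W+ = 9 + 6 + 9 + 1.5 + 4.5 = 30
W- = 7 + 1.5 + 3 + 9 + 4.5 = 25
(Check: W+ + W- = 55 should equal n(n+1)/2 = 55.)
Step 4: Test statistic W = min(W+, W-) = 25.
Step 5: Ties in |d|, so use the tie-corrected normal approximation.
        E[W] = n(n+1)/4 = 10*11/4 = 27.5.
        Tie groups: |d|=1 (t=2), |d|=3 (t=2), |d|=7 (t=3); sum(t^3 - t) = 36.
        Var[W] = n(n+1)(2n+1)/24 - sum(t^3-t)/48 = 2310/24 - 36/48 = 95.5.
        z = (W - E[W]) / sqrt(Var[W]) = (25 - 27.5) / 9.7724 = -0.2558.
        Two-sided p = 2*Phi(z) = 0.798088.
Step 6: alpha = 0.1. fail to reject H0.

W+ = 30, W- = 25, W = min = 25, p = 0.798088, fail to reject H0.


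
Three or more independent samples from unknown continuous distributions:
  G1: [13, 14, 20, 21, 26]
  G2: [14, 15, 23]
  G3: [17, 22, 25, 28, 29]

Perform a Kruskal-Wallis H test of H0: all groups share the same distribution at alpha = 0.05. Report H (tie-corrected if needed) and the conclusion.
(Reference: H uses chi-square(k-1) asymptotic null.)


Step 1: Combine all N = 13 observations and assign midranks.
sorted (value, group, rank): (13,G1,1), (14,G1,2.5), (14,G2,2.5), (15,G2,4), (17,G3,5), (20,G1,6), (21,G1,7), (22,G3,8), (23,G2,9), (25,G3,10), (26,G1,11), (28,G3,12), (29,G3,13)
Step 2: Sum ranks within each group.
R_1 = 27.5 (n_1 = 5)
R_2 = 15.5 (n_2 = 3)
R_3 = 48 (n_3 = 5)
Step 3: H = 12/(N(N+1)) * sum(R_i^2/n_i) - 3(N+1)
     = 12/(13*14) * (27.5^2/5 + 15.5^2/3 + 48^2/5) - 3*14
     = 0.065934 * 692.133 - 42
     = 3.635165.
Step 4: Ties present; correction factor C = 1 - 6/(13^3 - 13) = 0.997253. Corrected H = 3.635165 / 0.997253 = 3.645179.
Step 5: Under H0, H ~ chi^2(2); p-value = 0.161607.
Step 6: alpha = 0.05. fail to reject H0.

H = 3.6452, df = 2, p = 0.161607, fail to reject H0.


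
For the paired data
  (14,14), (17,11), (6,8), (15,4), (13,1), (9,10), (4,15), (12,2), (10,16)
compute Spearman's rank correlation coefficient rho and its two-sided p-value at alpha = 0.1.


Step 1: Rank x and y separately (midranks; no ties here).
rank(x): 14->7, 17->9, 6->2, 15->8, 13->6, 9->3, 4->1, 12->5, 10->4
rank(y): 14->7, 11->6, 8->4, 4->3, 1->1, 10->5, 15->8, 2->2, 16->9
Step 2: d_i = R_x(i) - R_y(i); compute d_i^2.
  (7-7)^2=0, (9-6)^2=9, (2-4)^2=4, (8-3)^2=25, (6-1)^2=25, (3-5)^2=4, (1-8)^2=49, (5-2)^2=9, (4-9)^2=25
sum(d^2) = 150.
Step 3: rho = 1 - 6*150 / (9*(9^2 - 1)) = 1 - 900/720 = -0.250000.
Step 4: Under H0, t = rho * sqrt((n-2)/(1-rho^2)) = -0.6831 ~ t(7).
Step 5: Two-sided p-value from the t-distribution with 7 df = 0.516490.
Step 6: alpha = 0.1. fail to reject H0.

rho = -0.2500, p = 0.516490, fail to reject H0 at alpha = 0.1.


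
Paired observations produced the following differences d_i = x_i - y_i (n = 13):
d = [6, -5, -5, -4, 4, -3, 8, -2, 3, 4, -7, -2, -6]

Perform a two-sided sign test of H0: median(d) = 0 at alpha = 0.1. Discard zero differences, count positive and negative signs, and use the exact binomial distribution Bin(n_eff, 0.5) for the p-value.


Step 1: Discard zero differences. Original n = 13; n_eff = number of nonzero differences = 13.
Nonzero differences (with sign): +6, -5, -5, -4, +4, -3, +8, -2, +3, +4, -7, -2, -6
Step 2: Count signs: positive = 5, negative = 8.
Step 3: Under H0: P(positive) = 0.5, so the number of positives S ~ Bin(13, 0.5).
Step 4: Two-sided exact p-value = sum of Bin(13,0.5) probabilities at or below the observed probability = 0.581055.
Step 5: alpha = 0.1. fail to reject H0.

n_eff = 13, pos = 5, neg = 8, p = 0.581055, fail to reject H0.


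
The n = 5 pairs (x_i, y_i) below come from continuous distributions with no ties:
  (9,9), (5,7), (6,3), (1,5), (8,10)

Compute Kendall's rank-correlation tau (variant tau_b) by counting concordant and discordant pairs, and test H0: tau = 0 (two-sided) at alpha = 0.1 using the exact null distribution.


Step 1: Enumerate the 10 unordered pairs (i,j) with i<j and classify each by sign(x_j-x_i) * sign(y_j-y_i).
  (1,2):dx=-4,dy=-2->C; (1,3):dx=-3,dy=-6->C; (1,4):dx=-8,dy=-4->C; (1,5):dx=-1,dy=+1->D
  (2,3):dx=+1,dy=-4->D; (2,4):dx=-4,dy=-2->C; (2,5):dx=+3,dy=+3->C; (3,4):dx=-5,dy=+2->D
  (3,5):dx=+2,dy=+7->C; (4,5):dx=+7,dy=+5->C
Step 2: C = 7, D = 3, total pairs = 10.
Step 3: tau = (C - D)/(n(n-1)/2) = (7 - 3)/10 = 0.400000.
Step 4: Exact two-sided p-value (enumerate n! = 120 permutations of y under H0): p = 0.483333.
Step 5: alpha = 0.1. fail to reject H0.

tau_b = 0.4000 (C=7, D=3), p = 0.483333, fail to reject H0.


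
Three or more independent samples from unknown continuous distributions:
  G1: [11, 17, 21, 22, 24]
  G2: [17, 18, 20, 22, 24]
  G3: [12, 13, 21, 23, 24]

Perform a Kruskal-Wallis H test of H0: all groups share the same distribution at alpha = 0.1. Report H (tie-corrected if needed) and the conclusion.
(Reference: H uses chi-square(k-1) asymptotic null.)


Step 1: Combine all N = 15 observations and assign midranks.
sorted (value, group, rank): (11,G1,1), (12,G3,2), (13,G3,3), (17,G1,4.5), (17,G2,4.5), (18,G2,6), (20,G2,7), (21,G1,8.5), (21,G3,8.5), (22,G1,10.5), (22,G2,10.5), (23,G3,12), (24,G1,14), (24,G2,14), (24,G3,14)
Step 2: Sum ranks within each group.
R_1 = 38.5 (n_1 = 5)
R_2 = 42 (n_2 = 5)
R_3 = 39.5 (n_3 = 5)
Step 3: H = 12/(N(N+1)) * sum(R_i^2/n_i) - 3(N+1)
     = 12/(15*16) * (38.5^2/5 + 42^2/5 + 39.5^2/5) - 3*16
     = 0.050000 * 961.3 - 48
     = 0.065000.
Step 4: Ties present; correction factor C = 1 - 42/(15^3 - 15) = 0.987500. Corrected H = 0.065000 / 0.987500 = 0.065823.
Step 5: Under H0, H ~ chi^2(2); p-value = 0.967624.
Step 6: alpha = 0.1. fail to reject H0.

H = 0.0658, df = 2, p = 0.967624, fail to reject H0.


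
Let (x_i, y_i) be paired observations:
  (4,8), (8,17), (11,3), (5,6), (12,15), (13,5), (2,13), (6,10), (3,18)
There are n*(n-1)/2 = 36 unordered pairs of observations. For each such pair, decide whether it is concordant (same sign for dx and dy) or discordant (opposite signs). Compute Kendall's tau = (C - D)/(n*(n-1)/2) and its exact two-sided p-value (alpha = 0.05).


Step 1: Enumerate the 36 unordered pairs (i,j) with i<j and classify each by sign(x_j-x_i) * sign(y_j-y_i).
  (1,2):dx=+4,dy=+9->C; (1,3):dx=+7,dy=-5->D; (1,4):dx=+1,dy=-2->D; (1,5):dx=+8,dy=+7->C
  (1,6):dx=+9,dy=-3->D; (1,7):dx=-2,dy=+5->D; (1,8):dx=+2,dy=+2->C; (1,9):dx=-1,dy=+10->D
  (2,3):dx=+3,dy=-14->D; (2,4):dx=-3,dy=-11->C; (2,5):dx=+4,dy=-2->D; (2,6):dx=+5,dy=-12->D
  (2,7):dx=-6,dy=-4->C; (2,8):dx=-2,dy=-7->C; (2,9):dx=-5,dy=+1->D; (3,4):dx=-6,dy=+3->D
  (3,5):dx=+1,dy=+12->C; (3,6):dx=+2,dy=+2->C; (3,7):dx=-9,dy=+10->D; (3,8):dx=-5,dy=+7->D
  (3,9):dx=-8,dy=+15->D; (4,5):dx=+7,dy=+9->C; (4,6):dx=+8,dy=-1->D; (4,7):dx=-3,dy=+7->D
  (4,8):dx=+1,dy=+4->C; (4,9):dx=-2,dy=+12->D; (5,6):dx=+1,dy=-10->D; (5,7):dx=-10,dy=-2->C
  (5,8):dx=-6,dy=-5->C; (5,9):dx=-9,dy=+3->D; (6,7):dx=-11,dy=+8->D; (6,8):dx=-7,dy=+5->D
  (6,9):dx=-10,dy=+13->D; (7,8):dx=+4,dy=-3->D; (7,9):dx=+1,dy=+5->C; (8,9):dx=-3,dy=+8->D
Step 2: C = 13, D = 23, total pairs = 36.
Step 3: tau = (C - D)/(n(n-1)/2) = (13 - 23)/36 = -0.277778.
Step 4: Exact two-sided p-value (enumerate n! = 362880 permutations of y under H0): p = 0.358488.
Step 5: alpha = 0.05. fail to reject H0.

tau_b = -0.2778 (C=13, D=23), p = 0.358488, fail to reject H0.


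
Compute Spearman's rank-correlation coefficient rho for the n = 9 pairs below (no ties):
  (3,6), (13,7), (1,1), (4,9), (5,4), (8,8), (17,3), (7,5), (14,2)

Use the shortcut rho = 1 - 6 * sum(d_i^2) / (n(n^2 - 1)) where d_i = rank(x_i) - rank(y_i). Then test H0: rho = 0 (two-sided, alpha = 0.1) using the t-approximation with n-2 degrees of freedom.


Step 1: Rank x and y separately (midranks; no ties here).
rank(x): 3->2, 13->7, 1->1, 4->3, 5->4, 8->6, 17->9, 7->5, 14->8
rank(y): 6->6, 7->7, 1->1, 9->9, 4->4, 8->8, 3->3, 5->5, 2->2
Step 2: d_i = R_x(i) - R_y(i); compute d_i^2.
  (2-6)^2=16, (7-7)^2=0, (1-1)^2=0, (3-9)^2=36, (4-4)^2=0, (6-8)^2=4, (9-3)^2=36, (5-5)^2=0, (8-2)^2=36
sum(d^2) = 128.
Step 3: rho = 1 - 6*128 / (9*(9^2 - 1)) = 1 - 768/720 = -0.066667.
Step 4: Under H0, t = rho * sqrt((n-2)/(1-rho^2)) = -0.1768 ~ t(7).
Step 5: Two-sided p-value from the t-distribution with 7 df = 0.864690.
Step 6: alpha = 0.1. fail to reject H0.

rho = -0.0667, p = 0.864690, fail to reject H0 at alpha = 0.1.


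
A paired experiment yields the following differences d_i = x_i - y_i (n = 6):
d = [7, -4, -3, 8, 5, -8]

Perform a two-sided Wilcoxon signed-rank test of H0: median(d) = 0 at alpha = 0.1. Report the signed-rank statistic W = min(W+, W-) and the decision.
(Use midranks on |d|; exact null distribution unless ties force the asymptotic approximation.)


Step 1: Drop any zero differences (none here) and take |d_i|.
|d| = [7, 4, 3, 8, 5, 8]
Step 2: Midrank |d_i| (ties get averaged ranks).
ranks: |7|->4, |4|->2, |3|->1, |8|->5.5, |5|->3, |8|->5.5
Step 3: Attach original signs; sum ranks with positive sign and with negative sign.
W+ = 4 + 5.5 + 3 = 12.5
W- = 2 + 1 + 5.5 = 8.5
(Check: W+ + W- = 21 should equal n(n+1)/2 = 21.)
Step 4: Test statistic W = min(W+, W-) = 8.5.
Step 5: Ties in |d|, so use the tie-corrected normal approximation.
        E[W] = n(n+1)/4 = 6*7/4 = 10.5.
        Tie groups: |d|=8 (t=2); sum(t^3 - t) = 6.
        Var[W] = n(n+1)(2n+1)/24 - sum(t^3-t)/48 = 546/24 - 6/48 = 22.625.
        z = (W - E[W]) / sqrt(Var[W]) = (8.5 - 10.5) / 4.7566 = -0.4205.
        Two-sided p = 2*Phi(z) = 0.674142.
Step 6: alpha = 0.1. fail to reject H0.

W+ = 12.5, W- = 8.5, W = min = 8.5, p = 0.674142, fail to reject H0.


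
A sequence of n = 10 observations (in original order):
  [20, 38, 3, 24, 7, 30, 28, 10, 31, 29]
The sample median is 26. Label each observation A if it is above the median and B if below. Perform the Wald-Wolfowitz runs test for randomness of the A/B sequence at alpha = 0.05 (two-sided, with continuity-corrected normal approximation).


Step 1: Compute median = 26; label A = above, B = below.
Labels in order: BABBBAABAA  (n_A = 5, n_B = 5)
Step 2: Count runs R = 6.
Step 3: Under H0 (random ordering), E[R] = 2*n_A*n_B/(n_A+n_B) + 1 = 2*5*5/10 + 1 = 6.0000.
        Var[R] = 2*n_A*n_B*(2*n_A*n_B - n_A - n_B) / ((n_A+n_B)^2 * (n_A+n_B-1)) = 2000/900 = 2.2222.
        SD[R] = 1.4907.
Step 4: R = E[R], so z = 0 with no continuity correction.
Step 5: Two-sided p-value via normal approximation = 2*(1 - Phi(|z|)) = 1.000000.
Step 6: alpha = 0.05. fail to reject H0.

R = 6, z = 0.0000, p = 1.000000, fail to reject H0.


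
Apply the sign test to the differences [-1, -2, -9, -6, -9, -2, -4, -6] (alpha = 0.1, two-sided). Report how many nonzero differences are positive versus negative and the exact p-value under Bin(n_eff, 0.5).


Step 1: Discard zero differences. Original n = 8; n_eff = number of nonzero differences = 8.
Nonzero differences (with sign): -1, -2, -9, -6, -9, -2, -4, -6
Step 2: Count signs: positive = 0, negative = 8.
Step 3: Under H0: P(positive) = 0.5, so the number of positives S ~ Bin(8, 0.5).
Step 4: Two-sided exact p-value = sum of Bin(8,0.5) probabilities at or below the observed probability = 0.007812.
Step 5: alpha = 0.1. reject H0.

n_eff = 8, pos = 0, neg = 8, p = 0.007812, reject H0.


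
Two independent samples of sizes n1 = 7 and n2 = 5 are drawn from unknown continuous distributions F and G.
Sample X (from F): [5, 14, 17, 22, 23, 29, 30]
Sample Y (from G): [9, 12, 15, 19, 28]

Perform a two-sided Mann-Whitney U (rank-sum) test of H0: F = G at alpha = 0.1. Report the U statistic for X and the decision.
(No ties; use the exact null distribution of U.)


Step 1: Combine and sort all 12 observations; assign midranks.
sorted (value, group): (5,X), (9,Y), (12,Y), (14,X), (15,Y), (17,X), (19,Y), (22,X), (23,X), (28,Y), (29,X), (30,X)
ranks: 5->1, 9->2, 12->3, 14->4, 15->5, 17->6, 19->7, 22->8, 23->9, 28->10, 29->11, 30->12
Step 2: Rank sum for X: R1 = 1 + 4 + 6 + 8 + 9 + 11 + 12 = 51.
Step 3: U_X = R1 - n1(n1+1)/2 = 51 - 7*8/2 = 51 - 28 = 23.
       U_Y = n1*n2 - U_X = 35 - 23 = 12.
Step 4: No ties, so the exact null distribution of U (based on enumerating the C(12,7) = 792 equally likely rank assignments) gives the two-sided p-value.
Step 5: p-value = 0.431818; compare to alpha = 0.1. fail to reject H0.

U_X = 23, p = 0.431818, fail to reject H0 at alpha = 0.1.
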